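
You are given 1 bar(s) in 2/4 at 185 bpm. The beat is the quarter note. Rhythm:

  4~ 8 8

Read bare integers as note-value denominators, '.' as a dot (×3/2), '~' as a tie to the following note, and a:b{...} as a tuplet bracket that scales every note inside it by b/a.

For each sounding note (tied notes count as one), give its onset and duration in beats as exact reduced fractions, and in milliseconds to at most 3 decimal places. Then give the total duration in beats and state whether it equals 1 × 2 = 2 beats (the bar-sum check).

1) 0.0ms=0b +486.486ms=3/2b
2) 486.486ms=3/2b +162.162ms=1/2b
Σ=2b of 2 (185bpm 2/4) — PASS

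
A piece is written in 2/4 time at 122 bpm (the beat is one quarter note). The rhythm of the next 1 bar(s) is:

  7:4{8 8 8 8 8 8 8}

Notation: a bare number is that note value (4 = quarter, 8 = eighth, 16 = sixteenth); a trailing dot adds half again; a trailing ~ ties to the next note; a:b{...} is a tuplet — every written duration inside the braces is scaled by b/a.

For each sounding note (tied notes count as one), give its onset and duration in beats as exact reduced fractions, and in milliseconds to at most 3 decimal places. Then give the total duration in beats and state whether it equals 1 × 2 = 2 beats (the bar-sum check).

1) 0.0ms=0b +140.515ms=2/7b
2) 140.515ms=2/7b +140.515ms=2/7b
3) 281.03ms=4/7b +140.515ms=2/7b
4) 421.546ms=6/7b +140.515ms=2/7b
5) 562.061ms=8/7b +140.515ms=2/7b
6) 702.576ms=10/7b +140.515ms=2/7b
7) 843.091ms=12/7b +140.515ms=2/7b
Σ=2b of 2 (122bpm 2/4) — PASS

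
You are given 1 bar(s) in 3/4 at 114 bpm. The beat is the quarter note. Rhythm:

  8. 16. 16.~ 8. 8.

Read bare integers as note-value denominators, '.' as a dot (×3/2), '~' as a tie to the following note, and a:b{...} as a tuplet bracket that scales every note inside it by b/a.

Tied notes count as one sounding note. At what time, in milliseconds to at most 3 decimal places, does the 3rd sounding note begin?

note 3 onset = 9/8b = 592.105ms

1. 0.0ms @ 0 + 394.737ms (3/4)
2. 394.737ms @ 3/4 + 197.368ms (3/8)
3. 592.105ms @ 9/8 + 592.105ms (9/8)
4. 1184.211ms @ 9/4 + 394.737ms (3/4)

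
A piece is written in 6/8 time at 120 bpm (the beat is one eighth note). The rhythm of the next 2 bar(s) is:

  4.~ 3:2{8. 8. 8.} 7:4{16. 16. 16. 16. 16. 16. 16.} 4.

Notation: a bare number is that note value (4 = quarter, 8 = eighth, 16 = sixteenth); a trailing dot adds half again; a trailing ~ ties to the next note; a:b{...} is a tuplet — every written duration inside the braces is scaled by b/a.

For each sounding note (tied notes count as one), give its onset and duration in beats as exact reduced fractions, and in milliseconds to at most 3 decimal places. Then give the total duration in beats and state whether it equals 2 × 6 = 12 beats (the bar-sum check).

1) 0.0ms=0b +2000.0ms=4b
2) 2000.0ms=4b +500.0ms=1b
3) 2500.0ms=5b +500.0ms=1b
4) 3000.0ms=6b +214.286ms=3/7b
5) 3214.286ms=45/7b +214.286ms=3/7b
6) 3428.571ms=48/7b +214.286ms=3/7b
7) 3642.857ms=51/7b +214.286ms=3/7b
8) 3857.143ms=54/7b +214.286ms=3/7b
9) 4071.429ms=57/7b +214.286ms=3/7b
10) 4285.714ms=60/7b +214.286ms=3/7b
11) 4500.0ms=9b +1500.0ms=3b
Σ=12b of 12 (120bpm 6/8) — PASS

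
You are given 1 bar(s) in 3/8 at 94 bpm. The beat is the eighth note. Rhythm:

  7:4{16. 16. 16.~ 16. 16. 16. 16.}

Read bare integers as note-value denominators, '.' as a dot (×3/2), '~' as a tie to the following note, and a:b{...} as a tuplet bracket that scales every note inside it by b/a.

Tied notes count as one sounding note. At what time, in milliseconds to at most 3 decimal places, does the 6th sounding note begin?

note 6 onset = 18/7b = 1641.337ms

1. 0.0ms @ 0 + 273.556ms (3/7)
2. 273.556ms @ 3/7 + 273.556ms (3/7)
3. 547.112ms @ 6/7 + 547.112ms (6/7)
4. 1094.225ms @ 12/7 + 273.556ms (3/7)
5. 1367.781ms @ 15/7 + 273.556ms (3/7)
6. 1641.337ms @ 18/7 + 273.556ms (3/7)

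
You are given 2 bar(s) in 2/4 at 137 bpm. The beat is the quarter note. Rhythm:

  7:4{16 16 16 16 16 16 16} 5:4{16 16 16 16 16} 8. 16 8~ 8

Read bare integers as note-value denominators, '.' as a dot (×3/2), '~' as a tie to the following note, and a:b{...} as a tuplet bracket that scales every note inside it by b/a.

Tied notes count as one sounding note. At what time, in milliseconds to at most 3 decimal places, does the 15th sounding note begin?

note 15 onset = 3b = 1313.869ms

1. 0.0ms @ 0 + 62.565ms (1/7)
2. 62.565ms @ 1/7 + 62.565ms (1/7)
3. 125.13ms @ 2/7 + 62.565ms (1/7)
4. 187.696ms @ 3/7 + 62.565ms (1/7)
5. 250.261ms @ 4/7 + 62.565ms (1/7)
6. 312.826ms @ 5/7 + 62.565ms (1/7)
7. 375.391ms @ 6/7 + 62.565ms (1/7)
8. 437.956ms @ 1 + 87.591ms (1/5)
9. 525.547ms @ 6/5 + 87.591ms (1/5)
10. 613.139ms @ 7/5 + 87.591ms (1/5)
11. 700.73ms @ 8/5 + 87.591ms (1/5)
12. 788.321ms @ 9/5 + 87.591ms (1/5)
13. 875.912ms @ 2 + 328.467ms (3/4)
14. 1204.38ms @ 11/4 + 109.489ms (1/4)
15. 1313.869ms @ 3 + 437.956ms (1)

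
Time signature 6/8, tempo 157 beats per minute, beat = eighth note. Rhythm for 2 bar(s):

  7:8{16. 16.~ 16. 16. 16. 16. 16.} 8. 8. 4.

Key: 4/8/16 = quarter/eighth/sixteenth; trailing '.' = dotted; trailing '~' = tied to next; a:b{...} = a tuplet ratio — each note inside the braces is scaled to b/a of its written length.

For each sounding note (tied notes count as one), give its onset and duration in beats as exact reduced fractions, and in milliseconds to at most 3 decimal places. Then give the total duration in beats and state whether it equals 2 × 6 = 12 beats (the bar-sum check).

1) 0.0ms=0b +327.571ms=6/7b
2) 327.571ms=6/7b +655.141ms=12/7b
3) 982.712ms=18/7b +327.571ms=6/7b
4) 1310.282ms=24/7b +327.571ms=6/7b
5) 1637.853ms=30/7b +327.571ms=6/7b
6) 1965.423ms=36/7b +327.571ms=6/7b
7) 2292.994ms=6b +573.248ms=3/2b
8) 2866.242ms=15/2b +573.248ms=3/2b
9) 3439.49ms=9b +1146.497ms=3b
Σ=12b of 12 (157bpm 6/8) — PASS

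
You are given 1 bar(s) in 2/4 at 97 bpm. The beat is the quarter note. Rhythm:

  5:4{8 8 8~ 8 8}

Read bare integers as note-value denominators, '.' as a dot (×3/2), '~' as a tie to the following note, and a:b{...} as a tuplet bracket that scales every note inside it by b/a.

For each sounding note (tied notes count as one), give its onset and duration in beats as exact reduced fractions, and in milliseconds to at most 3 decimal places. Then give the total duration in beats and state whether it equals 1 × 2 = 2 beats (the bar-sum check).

1) 0.0ms=0b +247.423ms=2/5b
2) 247.423ms=2/5b +247.423ms=2/5b
3) 494.845ms=4/5b +494.845ms=4/5b
4) 989.691ms=8/5b +247.423ms=2/5b
Σ=2b of 2 (97bpm 2/4) — PASS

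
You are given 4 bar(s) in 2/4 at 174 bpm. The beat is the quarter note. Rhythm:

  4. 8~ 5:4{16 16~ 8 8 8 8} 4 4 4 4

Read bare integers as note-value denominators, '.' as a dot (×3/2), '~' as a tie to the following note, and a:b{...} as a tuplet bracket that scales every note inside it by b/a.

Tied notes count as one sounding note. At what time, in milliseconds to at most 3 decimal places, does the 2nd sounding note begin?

note 2 onset = 3/2b = 517.241ms

1. 0.0ms @ 0 + 517.241ms (3/2)
2. 517.241ms @ 3/2 + 241.379ms (7/10)
3. 758.621ms @ 11/5 + 206.897ms (3/5)
4. 965.517ms @ 14/5 + 137.931ms (2/5)
5. 1103.448ms @ 16/5 + 137.931ms (2/5)
6. 1241.379ms @ 18/5 + 137.931ms (2/5)
7. 1379.31ms @ 4 + 344.828ms (1)
8. 1724.138ms @ 5 + 344.828ms (1)
9. 2068.966ms @ 6 + 344.828ms (1)
10. 2413.793ms @ 7 + 344.828ms (1)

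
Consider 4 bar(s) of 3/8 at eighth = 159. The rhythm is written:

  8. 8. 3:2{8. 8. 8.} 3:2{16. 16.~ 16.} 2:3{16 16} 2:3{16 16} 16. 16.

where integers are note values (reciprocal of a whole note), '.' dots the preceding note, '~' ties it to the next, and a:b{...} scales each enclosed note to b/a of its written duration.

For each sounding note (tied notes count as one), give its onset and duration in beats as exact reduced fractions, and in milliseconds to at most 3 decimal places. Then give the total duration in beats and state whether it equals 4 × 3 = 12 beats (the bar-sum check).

1) 0.0ms=0b +566.038ms=3/2b
2) 566.038ms=3/2b +566.038ms=3/2b
3) 1132.075ms=3b +377.358ms=1b
4) 1509.434ms=4b +377.358ms=1b
5) 1886.792ms=5b +377.358ms=1b
6) 2264.151ms=6b +188.679ms=1/2b
7) 2452.83ms=13/2b +377.358ms=1b
8) 2830.189ms=15/2b +283.019ms=3/4b
9) 3113.208ms=33/4b +283.019ms=3/4b
10) 3396.226ms=9b +283.019ms=3/4b
11) 3679.245ms=39/4b +283.019ms=3/4b
12) 3962.264ms=21/2b +283.019ms=3/4b
13) 4245.283ms=45/4b +283.019ms=3/4b
Σ=12b of 12 (159bpm 3/8) — PASS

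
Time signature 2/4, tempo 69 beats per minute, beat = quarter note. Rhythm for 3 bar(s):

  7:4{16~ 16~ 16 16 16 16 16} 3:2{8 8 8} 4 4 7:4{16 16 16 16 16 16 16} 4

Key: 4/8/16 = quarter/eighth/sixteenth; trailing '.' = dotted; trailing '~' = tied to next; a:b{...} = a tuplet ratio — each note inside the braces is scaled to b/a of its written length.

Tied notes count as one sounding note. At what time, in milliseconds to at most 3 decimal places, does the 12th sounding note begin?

1. 0.0ms @ 0 + 372.671ms (3/7)
2. 372.671ms @ 3/7 + 124.224ms (1/7)
3. 496.894ms @ 4/7 + 124.224ms (1/7)
4. 621.118ms @ 5/7 + 124.224ms (1/7)
5. 745.342ms @ 6/7 + 124.224ms (1/7)
6. 869.565ms @ 1 + 289.855ms (1/3)
7. 1159.42ms @ 4/3 + 289.855ms (1/3)
8. 1449.275ms @ 5/3 + 289.855ms (1/3)
9. 1739.13ms @ 2 + 869.565ms (1)
10. 2608.696ms @ 3 + 869.565ms (1)
11. 3478.261ms @ 4 + 124.224ms (1/7)
12. 3602.484ms @ 29/7 + 124.224ms (1/7)
13. 3726.708ms @ 30/7 + 124.224ms (1/7)
14. 3850.932ms @ 31/7 + 124.224ms (1/7)
15. 3975.155ms @ 32/7 + 124.224ms (1/7)
16. 4099.379ms @ 33/7 + 124.224ms (1/7)
17. 4223.602ms @ 34/7 + 124.224ms (1/7)
18. 4347.826ms @ 5 + 869.565ms (1)

note 12 onset = 29/7b = 3602.484ms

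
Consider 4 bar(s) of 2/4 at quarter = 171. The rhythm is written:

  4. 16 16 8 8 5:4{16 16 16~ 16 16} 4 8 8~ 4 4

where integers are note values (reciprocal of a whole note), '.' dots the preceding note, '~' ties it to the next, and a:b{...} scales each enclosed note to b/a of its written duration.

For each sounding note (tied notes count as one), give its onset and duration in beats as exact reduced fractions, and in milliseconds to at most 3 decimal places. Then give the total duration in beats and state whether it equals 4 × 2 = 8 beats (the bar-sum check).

1) 0.0ms=0b +526.316ms=3/2b
2) 526.316ms=3/2b +87.719ms=1/4b
3) 614.035ms=7/4b +87.719ms=1/4b
4) 701.754ms=2b +175.439ms=1/2b
5) 877.193ms=5/2b +175.439ms=1/2b
6) 1052.632ms=3b +70.175ms=1/5b
7) 1122.807ms=16/5b +70.175ms=1/5b
8) 1192.982ms=17/5b +140.351ms=2/5b
9) 1333.333ms=19/5b +70.175ms=1/5b
10) 1403.509ms=4b +350.877ms=1b
11) 1754.386ms=5b +175.439ms=1/2b
12) 1929.825ms=11/2b +526.316ms=3/2b
13) 2456.14ms=7b +350.877ms=1b
Σ=8b of 8 (171bpm 2/4) — PASS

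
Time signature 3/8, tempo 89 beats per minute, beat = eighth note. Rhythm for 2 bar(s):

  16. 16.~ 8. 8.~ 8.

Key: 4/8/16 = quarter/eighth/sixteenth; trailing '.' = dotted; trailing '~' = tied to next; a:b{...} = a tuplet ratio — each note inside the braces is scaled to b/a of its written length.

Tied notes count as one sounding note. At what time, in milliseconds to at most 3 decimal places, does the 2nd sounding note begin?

note 2 onset = 3/4b = 505.618ms

1. 0.0ms @ 0 + 505.618ms (3/4)
2. 505.618ms @ 3/4 + 1516.854ms (9/4)
3. 2022.472ms @ 3 + 2022.472ms (3)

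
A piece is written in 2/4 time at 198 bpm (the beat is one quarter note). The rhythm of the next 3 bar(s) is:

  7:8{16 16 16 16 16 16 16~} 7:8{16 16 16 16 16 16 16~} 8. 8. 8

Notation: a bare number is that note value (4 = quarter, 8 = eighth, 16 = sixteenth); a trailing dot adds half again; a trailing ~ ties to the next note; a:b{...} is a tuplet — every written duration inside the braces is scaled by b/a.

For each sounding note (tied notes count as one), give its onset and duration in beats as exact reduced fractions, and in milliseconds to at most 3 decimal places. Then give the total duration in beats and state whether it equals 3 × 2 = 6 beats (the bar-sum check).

1) 0.0ms=0b +86.58ms=2/7b
2) 86.58ms=2/7b +86.58ms=2/7b
3) 173.16ms=4/7b +86.58ms=2/7b
4) 259.74ms=6/7b +86.58ms=2/7b
5) 346.32ms=8/7b +86.58ms=2/7b
6) 432.9ms=10/7b +86.58ms=2/7b
7) 519.481ms=12/7b +173.16ms=4/7b
8) 692.641ms=16/7b +86.58ms=2/7b
9) 779.221ms=18/7b +86.58ms=2/7b
10) 865.801ms=20/7b +86.58ms=2/7b
11) 952.381ms=22/7b +86.58ms=2/7b
12) 1038.961ms=24/7b +86.58ms=2/7b
13) 1125.541ms=26/7b +313.853ms=29/28b
14) 1439.394ms=19/4b +227.273ms=3/4b
15) 1666.667ms=11/2b +151.515ms=1/2b
Σ=6b of 6 (198bpm 2/4) — PASS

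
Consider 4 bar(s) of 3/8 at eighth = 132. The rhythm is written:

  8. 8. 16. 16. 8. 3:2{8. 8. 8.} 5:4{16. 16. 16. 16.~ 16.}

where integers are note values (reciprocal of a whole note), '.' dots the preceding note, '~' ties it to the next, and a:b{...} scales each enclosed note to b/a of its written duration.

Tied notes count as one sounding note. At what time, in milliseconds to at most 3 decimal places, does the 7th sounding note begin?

note 7 onset = 7b = 3181.818ms

1. 0.0ms @ 0 + 681.818ms (3/2)
2. 681.818ms @ 3/2 + 681.818ms (3/2)
3. 1363.636ms @ 3 + 340.909ms (3/4)
4. 1704.545ms @ 15/4 + 340.909ms (3/4)
5. 2045.455ms @ 9/2 + 681.818ms (3/2)
6. 2727.273ms @ 6 + 454.545ms (1)
7. 3181.818ms @ 7 + 454.545ms (1)
8. 3636.364ms @ 8 + 454.545ms (1)
9. 4090.909ms @ 9 + 272.727ms (3/5)
10. 4363.636ms @ 48/5 + 272.727ms (3/5)
11. 4636.364ms @ 51/5 + 272.727ms (3/5)
12. 4909.091ms @ 54/5 + 545.455ms (6/5)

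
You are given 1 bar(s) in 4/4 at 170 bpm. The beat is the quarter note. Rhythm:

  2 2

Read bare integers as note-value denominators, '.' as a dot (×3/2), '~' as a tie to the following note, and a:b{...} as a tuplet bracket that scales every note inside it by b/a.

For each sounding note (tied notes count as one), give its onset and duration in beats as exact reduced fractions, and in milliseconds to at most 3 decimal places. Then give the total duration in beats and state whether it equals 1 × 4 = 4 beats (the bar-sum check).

1) 0.0ms=0b +705.882ms=2b
2) 705.882ms=2b +705.882ms=2b
Σ=4b of 4 (170bpm 4/4) — PASS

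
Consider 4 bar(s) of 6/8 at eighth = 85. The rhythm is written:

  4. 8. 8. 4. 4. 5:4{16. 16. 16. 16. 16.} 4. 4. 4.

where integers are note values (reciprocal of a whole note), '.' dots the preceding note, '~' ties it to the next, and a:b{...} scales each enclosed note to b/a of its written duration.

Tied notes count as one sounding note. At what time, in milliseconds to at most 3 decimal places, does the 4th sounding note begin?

note 4 onset = 6b = 4235.294ms

1. 0.0ms @ 0 + 2117.647ms (3)
2. 2117.647ms @ 3 + 1058.824ms (3/2)
3. 3176.471ms @ 9/2 + 1058.824ms (3/2)
4. 4235.294ms @ 6 + 2117.647ms (3)
5. 6352.941ms @ 9 + 2117.647ms (3)
6. 8470.588ms @ 12 + 423.529ms (3/5)
7. 8894.118ms @ 63/5 + 423.529ms (3/5)
8. 9317.647ms @ 66/5 + 423.529ms (3/5)
9. 9741.176ms @ 69/5 + 423.529ms (3/5)
10. 10164.706ms @ 72/5 + 423.529ms (3/5)
11. 10588.235ms @ 15 + 2117.647ms (3)
12. 12705.882ms @ 18 + 2117.647ms (3)
13. 14823.529ms @ 21 + 2117.647ms (3)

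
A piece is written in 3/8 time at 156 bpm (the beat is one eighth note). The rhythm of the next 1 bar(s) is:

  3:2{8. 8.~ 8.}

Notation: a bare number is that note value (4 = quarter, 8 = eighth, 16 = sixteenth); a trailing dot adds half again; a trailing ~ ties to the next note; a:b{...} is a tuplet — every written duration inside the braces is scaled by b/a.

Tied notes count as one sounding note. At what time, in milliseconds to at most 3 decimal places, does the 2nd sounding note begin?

1. 0.0ms @ 0 + 384.615ms (1)
2. 384.615ms @ 1 + 769.231ms (2)

note 2 onset = 1b = 384.615ms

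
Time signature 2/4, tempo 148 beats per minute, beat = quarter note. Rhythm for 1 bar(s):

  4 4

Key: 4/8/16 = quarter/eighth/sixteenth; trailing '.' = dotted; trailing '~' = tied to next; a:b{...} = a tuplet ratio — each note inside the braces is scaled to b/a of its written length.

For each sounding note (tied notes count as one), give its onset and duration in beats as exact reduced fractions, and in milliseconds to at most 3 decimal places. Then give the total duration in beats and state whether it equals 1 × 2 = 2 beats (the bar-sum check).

1) 0.0ms=0b +405.405ms=1b
2) 405.405ms=1b +405.405ms=1b
Σ=2b of 2 (148bpm 2/4) — PASS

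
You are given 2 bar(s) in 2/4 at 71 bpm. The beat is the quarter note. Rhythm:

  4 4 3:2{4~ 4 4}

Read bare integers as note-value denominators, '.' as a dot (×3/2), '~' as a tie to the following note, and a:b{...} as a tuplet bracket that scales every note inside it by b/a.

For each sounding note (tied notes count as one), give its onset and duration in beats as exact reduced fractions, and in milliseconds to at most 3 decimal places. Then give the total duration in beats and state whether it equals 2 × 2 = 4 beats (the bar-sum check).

1) 0.0ms=0b +845.07ms=1b
2) 845.07ms=1b +845.07ms=1b
3) 1690.141ms=2b +1126.761ms=4/3b
4) 2816.901ms=10/3b +563.38ms=2/3b
Σ=4b of 4 (71bpm 2/4) — PASS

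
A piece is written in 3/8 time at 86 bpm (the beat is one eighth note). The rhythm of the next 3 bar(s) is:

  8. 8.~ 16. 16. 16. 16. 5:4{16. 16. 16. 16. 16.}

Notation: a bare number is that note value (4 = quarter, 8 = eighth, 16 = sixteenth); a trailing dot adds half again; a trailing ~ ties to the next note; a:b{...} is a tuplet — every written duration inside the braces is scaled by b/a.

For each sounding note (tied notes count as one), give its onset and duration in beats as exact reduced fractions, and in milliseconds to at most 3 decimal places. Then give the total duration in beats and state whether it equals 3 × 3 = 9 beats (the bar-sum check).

1) 0.0ms=0b +1046.512ms=3/2b
2) 1046.512ms=3/2b +1569.767ms=9/4b
3) 2616.279ms=15/4b +523.256ms=3/4b
4) 3139.535ms=9/2b +523.256ms=3/4b
5) 3662.791ms=21/4b +523.256ms=3/4b
6) 4186.047ms=6b +418.605ms=3/5b
7) 4604.651ms=33/5b +418.605ms=3/5b
8) 5023.256ms=36/5b +418.605ms=3/5b
9) 5441.86ms=39/5b +418.605ms=3/5b
10) 5860.465ms=42/5b +418.605ms=3/5b
Σ=9b of 9 (86bpm 3/8) — PASS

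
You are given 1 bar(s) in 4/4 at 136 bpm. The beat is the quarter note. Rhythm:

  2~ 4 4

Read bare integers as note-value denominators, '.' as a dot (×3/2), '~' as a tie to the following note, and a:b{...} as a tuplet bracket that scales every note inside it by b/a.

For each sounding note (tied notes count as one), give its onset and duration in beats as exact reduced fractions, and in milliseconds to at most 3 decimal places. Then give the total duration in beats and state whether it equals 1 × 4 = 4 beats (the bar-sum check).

1) 0.0ms=0b +1323.529ms=3b
2) 1323.529ms=3b +441.176ms=1b
Σ=4b of 4 (136bpm 4/4) — PASS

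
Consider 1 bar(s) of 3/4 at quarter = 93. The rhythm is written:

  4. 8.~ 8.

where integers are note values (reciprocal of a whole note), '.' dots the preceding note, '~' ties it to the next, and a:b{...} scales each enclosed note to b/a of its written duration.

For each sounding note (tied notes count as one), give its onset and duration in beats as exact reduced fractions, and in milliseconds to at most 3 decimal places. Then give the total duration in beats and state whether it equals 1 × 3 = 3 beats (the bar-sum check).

1) 0.0ms=0b +967.742ms=3/2b
2) 967.742ms=3/2b +967.742ms=3/2b
Σ=3b of 3 (93bpm 3/4) — PASS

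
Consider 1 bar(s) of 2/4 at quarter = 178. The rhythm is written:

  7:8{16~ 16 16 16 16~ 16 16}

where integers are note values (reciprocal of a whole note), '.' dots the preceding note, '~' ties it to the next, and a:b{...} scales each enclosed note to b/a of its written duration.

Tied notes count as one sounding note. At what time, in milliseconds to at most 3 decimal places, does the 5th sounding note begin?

note 5 onset = 12/7b = 577.849ms

1. 0.0ms @ 0 + 192.616ms (4/7)
2. 192.616ms @ 4/7 + 96.308ms (2/7)
3. 288.925ms @ 6/7 + 96.308ms (2/7)
4. 385.233ms @ 8/7 + 192.616ms (4/7)
5. 577.849ms @ 12/7 + 96.308ms (2/7)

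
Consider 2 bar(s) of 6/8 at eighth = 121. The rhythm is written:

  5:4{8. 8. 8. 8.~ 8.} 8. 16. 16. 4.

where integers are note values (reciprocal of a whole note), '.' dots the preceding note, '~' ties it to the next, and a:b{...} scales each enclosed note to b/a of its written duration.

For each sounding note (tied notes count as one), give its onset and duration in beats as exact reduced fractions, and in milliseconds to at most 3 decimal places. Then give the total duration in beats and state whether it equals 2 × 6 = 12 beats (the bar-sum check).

1) 0.0ms=0b +595.041ms=6/5b
2) 595.041ms=6/5b +595.041ms=6/5b
3) 1190.083ms=12/5b +595.041ms=6/5b
4) 1785.124ms=18/5b +1190.083ms=12/5b
5) 2975.207ms=6b +743.802ms=3/2b
6) 3719.008ms=15/2b +371.901ms=3/4b
7) 4090.909ms=33/4b +371.901ms=3/4b
8) 4462.81ms=9b +1487.603ms=3b
Σ=12b of 12 (121bpm 6/8) — PASS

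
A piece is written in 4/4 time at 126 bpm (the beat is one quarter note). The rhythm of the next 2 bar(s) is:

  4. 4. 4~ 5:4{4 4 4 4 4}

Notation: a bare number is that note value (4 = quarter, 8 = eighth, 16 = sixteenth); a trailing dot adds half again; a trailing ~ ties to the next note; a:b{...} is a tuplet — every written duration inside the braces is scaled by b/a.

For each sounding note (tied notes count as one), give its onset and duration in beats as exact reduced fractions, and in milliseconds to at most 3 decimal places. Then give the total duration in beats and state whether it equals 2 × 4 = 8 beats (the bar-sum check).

1) 0.0ms=0b +714.286ms=3/2b
2) 714.286ms=3/2b +714.286ms=3/2b
3) 1428.571ms=3b +857.143ms=9/5b
4) 2285.714ms=24/5b +380.952ms=4/5b
5) 2666.667ms=28/5b +380.952ms=4/5b
6) 3047.619ms=32/5b +380.952ms=4/5b
7) 3428.571ms=36/5b +380.952ms=4/5b
Σ=8b of 8 (126bpm 4/4) — PASS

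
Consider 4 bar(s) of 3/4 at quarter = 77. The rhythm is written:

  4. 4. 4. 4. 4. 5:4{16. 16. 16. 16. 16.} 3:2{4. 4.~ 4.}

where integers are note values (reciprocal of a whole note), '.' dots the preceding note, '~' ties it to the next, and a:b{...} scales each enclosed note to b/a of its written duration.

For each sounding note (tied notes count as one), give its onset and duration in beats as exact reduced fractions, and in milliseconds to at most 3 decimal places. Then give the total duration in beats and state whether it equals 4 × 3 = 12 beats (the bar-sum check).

1) 0.0ms=0b +1168.831ms=3/2b
2) 1168.831ms=3/2b +1168.831ms=3/2b
3) 2337.662ms=3b +1168.831ms=3/2b
4) 3506.494ms=9/2b +1168.831ms=3/2b
5) 4675.325ms=6b +1168.831ms=3/2b
6) 5844.156ms=15/2b +233.766ms=3/10b
7) 6077.922ms=39/5b +233.766ms=3/10b
8) 6311.688ms=81/10b +233.766ms=3/10b
9) 6545.455ms=42/5b +233.766ms=3/10b
10) 6779.221ms=87/10b +233.766ms=3/10b
11) 7012.987ms=9b +779.221ms=1b
12) 7792.208ms=10b +1558.442ms=2b
Σ=12b of 12 (77bpm 3/4) — PASS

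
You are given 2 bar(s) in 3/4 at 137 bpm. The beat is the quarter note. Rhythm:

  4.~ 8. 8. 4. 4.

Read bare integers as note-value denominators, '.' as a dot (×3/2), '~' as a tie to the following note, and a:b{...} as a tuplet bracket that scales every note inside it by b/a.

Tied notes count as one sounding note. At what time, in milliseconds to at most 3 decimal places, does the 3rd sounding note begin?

note 3 onset = 3b = 1313.869ms

1. 0.0ms @ 0 + 985.401ms (9/4)
2. 985.401ms @ 9/4 + 328.467ms (3/4)
3. 1313.869ms @ 3 + 656.934ms (3/2)
4. 1970.803ms @ 9/2 + 656.934ms (3/2)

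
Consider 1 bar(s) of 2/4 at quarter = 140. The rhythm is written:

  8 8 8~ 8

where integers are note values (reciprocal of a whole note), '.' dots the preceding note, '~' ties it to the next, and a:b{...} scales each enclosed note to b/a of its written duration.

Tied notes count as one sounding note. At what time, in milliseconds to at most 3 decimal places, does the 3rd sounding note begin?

1. 0.0ms @ 0 + 214.286ms (1/2)
2. 214.286ms @ 1/2 + 214.286ms (1/2)
3. 428.571ms @ 1 + 428.571ms (1)

note 3 onset = 1b = 428.571ms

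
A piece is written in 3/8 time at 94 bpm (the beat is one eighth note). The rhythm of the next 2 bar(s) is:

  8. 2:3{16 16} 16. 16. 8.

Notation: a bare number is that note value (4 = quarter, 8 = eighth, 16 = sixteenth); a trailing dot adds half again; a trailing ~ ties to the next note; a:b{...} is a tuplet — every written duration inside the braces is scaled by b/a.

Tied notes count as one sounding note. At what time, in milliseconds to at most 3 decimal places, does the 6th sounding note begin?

1. 0.0ms @ 0 + 957.447ms (3/2)
2. 957.447ms @ 3/2 + 478.723ms (3/4)
3. 1436.17ms @ 9/4 + 478.723ms (3/4)
4. 1914.894ms @ 3 + 478.723ms (3/4)
5. 2393.617ms @ 15/4 + 478.723ms (3/4)
6. 2872.34ms @ 9/2 + 957.447ms (3/2)

note 6 onset = 9/2b = 2872.34ms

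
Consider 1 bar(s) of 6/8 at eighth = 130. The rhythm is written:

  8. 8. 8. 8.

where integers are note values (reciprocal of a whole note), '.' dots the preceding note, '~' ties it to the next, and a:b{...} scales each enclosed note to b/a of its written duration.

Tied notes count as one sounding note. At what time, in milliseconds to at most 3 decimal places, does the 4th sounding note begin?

note 4 onset = 9/2b = 2076.923ms

1. 0.0ms @ 0 + 692.308ms (3/2)
2. 692.308ms @ 3/2 + 692.308ms (3/2)
3. 1384.615ms @ 3 + 692.308ms (3/2)
4. 2076.923ms @ 9/2 + 692.308ms (3/2)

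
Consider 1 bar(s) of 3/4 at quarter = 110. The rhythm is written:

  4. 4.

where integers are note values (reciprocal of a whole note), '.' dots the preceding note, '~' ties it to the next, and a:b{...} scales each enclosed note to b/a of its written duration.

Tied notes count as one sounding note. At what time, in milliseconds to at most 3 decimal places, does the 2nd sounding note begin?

1. 0.0ms @ 0 + 818.182ms (3/2)
2. 818.182ms @ 3/2 + 818.182ms (3/2)

note 2 onset = 3/2b = 818.182ms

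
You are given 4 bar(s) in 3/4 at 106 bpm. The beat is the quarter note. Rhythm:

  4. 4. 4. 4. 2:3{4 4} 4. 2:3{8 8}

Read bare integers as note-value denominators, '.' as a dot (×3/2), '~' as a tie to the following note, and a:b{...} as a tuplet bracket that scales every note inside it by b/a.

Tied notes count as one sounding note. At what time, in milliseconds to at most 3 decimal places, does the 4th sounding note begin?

note 4 onset = 9/2b = 2547.17ms

1. 0.0ms @ 0 + 849.057ms (3/2)
2. 849.057ms @ 3/2 + 849.057ms (3/2)
3. 1698.113ms @ 3 + 849.057ms (3/2)
4. 2547.17ms @ 9/2 + 849.057ms (3/2)
5. 3396.226ms @ 6 + 849.057ms (3/2)
6. 4245.283ms @ 15/2 + 849.057ms (3/2)
7. 5094.34ms @ 9 + 849.057ms (3/2)
8. 5943.396ms @ 21/2 + 424.528ms (3/4)
9. 6367.925ms @ 45/4 + 424.528ms (3/4)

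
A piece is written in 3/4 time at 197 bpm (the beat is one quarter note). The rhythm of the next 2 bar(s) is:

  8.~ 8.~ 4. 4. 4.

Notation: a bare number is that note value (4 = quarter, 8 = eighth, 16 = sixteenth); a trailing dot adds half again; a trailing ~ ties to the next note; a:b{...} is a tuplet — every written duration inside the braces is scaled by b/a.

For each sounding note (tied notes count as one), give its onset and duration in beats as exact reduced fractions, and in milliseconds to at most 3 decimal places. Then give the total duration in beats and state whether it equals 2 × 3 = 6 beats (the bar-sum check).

1) 0.0ms=0b +913.706ms=3b
2) 913.706ms=3b +456.853ms=3/2b
3) 1370.558ms=9/2b +456.853ms=3/2b
Σ=6b of 6 (197bpm 3/4) — PASS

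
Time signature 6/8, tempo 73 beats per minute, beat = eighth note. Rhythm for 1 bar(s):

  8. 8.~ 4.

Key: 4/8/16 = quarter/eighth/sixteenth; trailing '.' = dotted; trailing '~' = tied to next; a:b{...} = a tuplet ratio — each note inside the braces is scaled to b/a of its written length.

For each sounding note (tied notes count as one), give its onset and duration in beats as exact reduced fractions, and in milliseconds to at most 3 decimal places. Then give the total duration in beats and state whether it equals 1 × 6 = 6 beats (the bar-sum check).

1) 0.0ms=0b +1232.877ms=3/2b
2) 1232.877ms=3/2b +3698.63ms=9/2b
Σ=6b of 6 (73bpm 6/8) — PASS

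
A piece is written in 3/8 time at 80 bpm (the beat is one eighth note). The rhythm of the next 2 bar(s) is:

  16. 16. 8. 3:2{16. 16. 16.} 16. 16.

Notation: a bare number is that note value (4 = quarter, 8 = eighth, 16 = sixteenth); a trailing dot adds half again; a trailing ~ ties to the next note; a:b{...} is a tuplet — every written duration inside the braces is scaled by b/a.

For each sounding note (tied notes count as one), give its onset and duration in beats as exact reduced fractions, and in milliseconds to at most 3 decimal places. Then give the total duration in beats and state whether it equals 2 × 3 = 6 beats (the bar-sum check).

1) 0.0ms=0b +562.5ms=3/4b
2) 562.5ms=3/4b +562.5ms=3/4b
3) 1125.0ms=3/2b +1125.0ms=3/2b
4) 2250.0ms=3b +375.0ms=1/2b
5) 2625.0ms=7/2b +375.0ms=1/2b
6) 3000.0ms=4b +375.0ms=1/2b
7) 3375.0ms=9/2b +562.5ms=3/4b
8) 3937.5ms=21/4b +562.5ms=3/4b
Σ=6b of 6 (80bpm 3/8) — PASS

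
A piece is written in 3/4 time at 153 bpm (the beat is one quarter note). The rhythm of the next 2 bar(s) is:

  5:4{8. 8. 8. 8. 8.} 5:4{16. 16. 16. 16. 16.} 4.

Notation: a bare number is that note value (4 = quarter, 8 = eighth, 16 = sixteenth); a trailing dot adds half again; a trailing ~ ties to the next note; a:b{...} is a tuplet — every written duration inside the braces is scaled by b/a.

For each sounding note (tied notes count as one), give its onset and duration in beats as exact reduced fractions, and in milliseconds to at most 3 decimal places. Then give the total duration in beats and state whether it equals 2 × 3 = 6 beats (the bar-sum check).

1) 0.0ms=0b +235.294ms=3/5b
2) 235.294ms=3/5b +235.294ms=3/5b
3) 470.588ms=6/5b +235.294ms=3/5b
4) 705.882ms=9/5b +235.294ms=3/5b
5) 941.176ms=12/5b +235.294ms=3/5b
6) 1176.471ms=3b +117.647ms=3/10b
7) 1294.118ms=33/10b +117.647ms=3/10b
8) 1411.765ms=18/5b +117.647ms=3/10b
9) 1529.412ms=39/10b +117.647ms=3/10b
10) 1647.059ms=21/5b +117.647ms=3/10b
11) 1764.706ms=9/2b +588.235ms=3/2b
Σ=6b of 6 (153bpm 3/4) — PASS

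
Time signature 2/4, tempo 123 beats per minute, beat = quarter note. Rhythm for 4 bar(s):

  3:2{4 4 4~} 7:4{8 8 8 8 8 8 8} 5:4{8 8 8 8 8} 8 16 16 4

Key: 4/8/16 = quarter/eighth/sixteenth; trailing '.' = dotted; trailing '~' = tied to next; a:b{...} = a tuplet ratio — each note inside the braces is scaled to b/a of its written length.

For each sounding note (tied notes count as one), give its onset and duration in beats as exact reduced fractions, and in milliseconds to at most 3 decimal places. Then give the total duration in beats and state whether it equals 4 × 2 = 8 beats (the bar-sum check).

1) 0.0ms=0b +325.203ms=2/3b
2) 325.203ms=2/3b +325.203ms=2/3b
3) 650.407ms=4/3b +464.576ms=20/21b
4) 1114.983ms=16/7b +139.373ms=2/7b
5) 1254.355ms=18/7b +139.373ms=2/7b
6) 1393.728ms=20/7b +139.373ms=2/7b
7) 1533.101ms=22/7b +139.373ms=2/7b
8) 1672.474ms=24/7b +139.373ms=2/7b
9) 1811.847ms=26/7b +139.373ms=2/7b
10) 1951.22ms=4b +195.122ms=2/5b
11) 2146.341ms=22/5b +195.122ms=2/5b
12) 2341.463ms=24/5b +195.122ms=2/5b
13) 2536.585ms=26/5b +195.122ms=2/5b
14) 2731.707ms=28/5b +195.122ms=2/5b
15) 2926.829ms=6b +243.902ms=1/2b
16) 3170.732ms=13/2b +121.951ms=1/4b
17) 3292.683ms=27/4b +121.951ms=1/4b
18) 3414.634ms=7b +487.805ms=1b
Σ=8b of 8 (123bpm 2/4) — PASS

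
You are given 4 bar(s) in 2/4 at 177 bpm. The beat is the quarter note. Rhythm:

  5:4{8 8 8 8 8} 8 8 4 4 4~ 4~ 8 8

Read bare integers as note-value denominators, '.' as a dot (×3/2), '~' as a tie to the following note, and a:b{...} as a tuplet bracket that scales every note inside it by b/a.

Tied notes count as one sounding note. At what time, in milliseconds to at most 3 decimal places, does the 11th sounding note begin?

note 11 onset = 15/2b = 2542.373ms

1. 0.0ms @ 0 + 135.593ms (2/5)
2. 135.593ms @ 2/5 + 135.593ms (2/5)
3. 271.186ms @ 4/5 + 135.593ms (2/5)
4. 406.78ms @ 6/5 + 135.593ms (2/5)
5. 542.373ms @ 8/5 + 135.593ms (2/5)
6. 677.966ms @ 2 + 169.492ms (1/2)
7. 847.458ms @ 5/2 + 169.492ms (1/2)
8. 1016.949ms @ 3 + 338.983ms (1)
9. 1355.932ms @ 4 + 338.983ms (1)
10. 1694.915ms @ 5 + 847.458ms (5/2)
11. 2542.373ms @ 15/2 + 169.492ms (1/2)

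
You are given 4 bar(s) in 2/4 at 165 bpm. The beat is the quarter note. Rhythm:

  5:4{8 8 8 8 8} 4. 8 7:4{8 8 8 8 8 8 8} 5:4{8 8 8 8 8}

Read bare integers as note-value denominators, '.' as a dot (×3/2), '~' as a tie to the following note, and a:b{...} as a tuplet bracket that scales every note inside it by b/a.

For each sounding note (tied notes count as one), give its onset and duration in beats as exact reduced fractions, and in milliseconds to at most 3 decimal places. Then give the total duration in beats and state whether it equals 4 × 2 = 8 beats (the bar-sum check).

1) 0.0ms=0b +145.455ms=2/5b
2) 145.455ms=2/5b +145.455ms=2/5b
3) 290.909ms=4/5b +145.455ms=2/5b
4) 436.364ms=6/5b +145.455ms=2/5b
5) 581.818ms=8/5b +145.455ms=2/5b
6) 727.273ms=2b +545.455ms=3/2b
7) 1272.727ms=7/2b +181.818ms=1/2b
8) 1454.545ms=4b +103.896ms=2/7b
9) 1558.442ms=30/7b +103.896ms=2/7b
10) 1662.338ms=32/7b +103.896ms=2/7b
11) 1766.234ms=34/7b +103.896ms=2/7b
12) 1870.13ms=36/7b +103.896ms=2/7b
13) 1974.026ms=38/7b +103.896ms=2/7b
14) 2077.922ms=40/7b +103.896ms=2/7b
15) 2181.818ms=6b +145.455ms=2/5b
16) 2327.273ms=32/5b +145.455ms=2/5b
17) 2472.727ms=34/5b +145.455ms=2/5b
18) 2618.182ms=36/5b +145.455ms=2/5b
19) 2763.636ms=38/5b +145.455ms=2/5b
Σ=8b of 8 (165bpm 2/4) — PASS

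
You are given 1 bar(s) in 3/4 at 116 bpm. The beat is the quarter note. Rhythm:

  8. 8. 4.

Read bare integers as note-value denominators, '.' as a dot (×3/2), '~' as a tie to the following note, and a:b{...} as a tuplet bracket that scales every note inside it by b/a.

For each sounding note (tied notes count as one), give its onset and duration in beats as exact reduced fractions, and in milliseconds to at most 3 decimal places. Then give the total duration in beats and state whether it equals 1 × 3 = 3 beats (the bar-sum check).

1) 0.0ms=0b +387.931ms=3/4b
2) 387.931ms=3/4b +387.931ms=3/4b
3) 775.862ms=3/2b +775.862ms=3/2b
Σ=3b of 3 (116bpm 3/4) — PASS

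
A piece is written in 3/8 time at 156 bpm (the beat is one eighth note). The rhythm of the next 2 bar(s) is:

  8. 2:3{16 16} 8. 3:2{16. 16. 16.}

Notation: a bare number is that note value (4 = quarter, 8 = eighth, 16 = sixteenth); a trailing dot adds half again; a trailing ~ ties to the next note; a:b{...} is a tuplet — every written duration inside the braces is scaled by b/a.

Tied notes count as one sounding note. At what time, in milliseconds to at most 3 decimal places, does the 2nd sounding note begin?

note 2 onset = 3/2b = 576.923ms

1. 0.0ms @ 0 + 576.923ms (3/2)
2. 576.923ms @ 3/2 + 288.462ms (3/4)
3. 865.385ms @ 9/4 + 288.462ms (3/4)
4. 1153.846ms @ 3 + 576.923ms (3/2)
5. 1730.769ms @ 9/2 + 192.308ms (1/2)
6. 1923.077ms @ 5 + 192.308ms (1/2)
7. 2115.385ms @ 11/2 + 192.308ms (1/2)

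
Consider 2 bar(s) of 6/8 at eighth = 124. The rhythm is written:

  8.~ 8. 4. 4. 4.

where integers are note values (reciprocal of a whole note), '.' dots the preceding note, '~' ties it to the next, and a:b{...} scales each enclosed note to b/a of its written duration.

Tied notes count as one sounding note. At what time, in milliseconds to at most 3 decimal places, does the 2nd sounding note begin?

note 2 onset = 3b = 1451.613ms

1. 0.0ms @ 0 + 1451.613ms (3)
2. 1451.613ms @ 3 + 1451.613ms (3)
3. 2903.226ms @ 6 + 1451.613ms (3)
4. 4354.839ms @ 9 + 1451.613ms (3)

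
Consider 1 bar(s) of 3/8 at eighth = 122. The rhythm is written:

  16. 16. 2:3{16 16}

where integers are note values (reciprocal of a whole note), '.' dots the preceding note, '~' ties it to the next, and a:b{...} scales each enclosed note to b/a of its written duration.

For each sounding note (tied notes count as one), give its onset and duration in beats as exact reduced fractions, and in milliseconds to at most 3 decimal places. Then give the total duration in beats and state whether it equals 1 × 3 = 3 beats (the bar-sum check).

1) 0.0ms=0b +368.852ms=3/4b
2) 368.852ms=3/4b +368.852ms=3/4b
3) 737.705ms=3/2b +368.852ms=3/4b
4) 1106.557ms=9/4b +368.852ms=3/4b
Σ=3b of 3 (122bpm 3/8) — PASS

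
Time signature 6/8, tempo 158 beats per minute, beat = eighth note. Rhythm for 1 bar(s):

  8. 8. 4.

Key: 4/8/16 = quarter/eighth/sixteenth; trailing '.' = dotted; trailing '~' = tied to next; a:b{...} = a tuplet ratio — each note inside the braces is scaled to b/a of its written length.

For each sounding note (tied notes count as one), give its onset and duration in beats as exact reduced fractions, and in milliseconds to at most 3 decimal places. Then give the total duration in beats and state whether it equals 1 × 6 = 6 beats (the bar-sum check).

1) 0.0ms=0b +569.62ms=3/2b
2) 569.62ms=3/2b +569.62ms=3/2b
3) 1139.241ms=3b +1139.241ms=3b
Σ=6b of 6 (158bpm 6/8) — PASS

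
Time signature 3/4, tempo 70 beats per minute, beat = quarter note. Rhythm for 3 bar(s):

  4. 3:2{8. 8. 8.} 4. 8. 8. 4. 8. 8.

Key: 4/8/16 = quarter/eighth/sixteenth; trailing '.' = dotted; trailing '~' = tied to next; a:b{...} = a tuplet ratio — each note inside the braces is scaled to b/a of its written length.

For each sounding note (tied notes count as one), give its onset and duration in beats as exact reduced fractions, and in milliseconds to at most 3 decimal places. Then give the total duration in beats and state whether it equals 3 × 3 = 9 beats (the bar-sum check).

1) 0.0ms=0b +1285.714ms=3/2b
2) 1285.714ms=3/2b +428.571ms=1/2b
3) 1714.286ms=2b +428.571ms=1/2b
4) 2142.857ms=5/2b +428.571ms=1/2b
5) 2571.429ms=3b +1285.714ms=3/2b
6) 3857.143ms=9/2b +642.857ms=3/4b
7) 4500.0ms=21/4b +642.857ms=3/4b
8) 5142.857ms=6b +1285.714ms=3/2b
9) 6428.571ms=15/2b +642.857ms=3/4b
10) 7071.429ms=33/4b +642.857ms=3/4b
Σ=9b of 9 (70bpm 3/4) — PASS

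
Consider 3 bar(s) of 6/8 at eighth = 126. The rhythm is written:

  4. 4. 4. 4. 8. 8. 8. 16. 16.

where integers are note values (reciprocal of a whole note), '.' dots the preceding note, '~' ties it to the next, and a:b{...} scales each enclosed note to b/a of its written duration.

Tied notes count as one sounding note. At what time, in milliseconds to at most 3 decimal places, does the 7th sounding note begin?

note 7 onset = 15b = 7142.857ms

1. 0.0ms @ 0 + 1428.571ms (3)
2. 1428.571ms @ 3 + 1428.571ms (3)
3. 2857.143ms @ 6 + 1428.571ms (3)
4. 4285.714ms @ 9 + 1428.571ms (3)
5. 5714.286ms @ 12 + 714.286ms (3/2)
6. 6428.571ms @ 27/2 + 714.286ms (3/2)
7. 7142.857ms @ 15 + 714.286ms (3/2)
8. 7857.143ms @ 33/2 + 357.143ms (3/4)
9. 8214.286ms @ 69/4 + 357.143ms (3/4)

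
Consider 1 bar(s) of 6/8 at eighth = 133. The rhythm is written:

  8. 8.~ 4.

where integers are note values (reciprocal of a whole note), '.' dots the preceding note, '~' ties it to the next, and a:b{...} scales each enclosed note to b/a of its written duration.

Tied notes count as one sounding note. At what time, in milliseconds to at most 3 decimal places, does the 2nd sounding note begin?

1. 0.0ms @ 0 + 676.692ms (3/2)
2. 676.692ms @ 3/2 + 2030.075ms (9/2)

note 2 onset = 3/2b = 676.692ms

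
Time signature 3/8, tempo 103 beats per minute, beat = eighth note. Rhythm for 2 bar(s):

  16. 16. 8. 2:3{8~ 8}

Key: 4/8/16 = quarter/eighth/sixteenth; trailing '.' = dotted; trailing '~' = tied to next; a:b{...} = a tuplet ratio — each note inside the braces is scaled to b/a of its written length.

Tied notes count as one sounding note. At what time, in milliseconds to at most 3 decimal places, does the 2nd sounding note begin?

note 2 onset = 3/4b = 436.893ms

1. 0.0ms @ 0 + 436.893ms (3/4)
2. 436.893ms @ 3/4 + 436.893ms (3/4)
3. 873.786ms @ 3/2 + 873.786ms (3/2)
4. 1747.573ms @ 3 + 1747.573ms (3)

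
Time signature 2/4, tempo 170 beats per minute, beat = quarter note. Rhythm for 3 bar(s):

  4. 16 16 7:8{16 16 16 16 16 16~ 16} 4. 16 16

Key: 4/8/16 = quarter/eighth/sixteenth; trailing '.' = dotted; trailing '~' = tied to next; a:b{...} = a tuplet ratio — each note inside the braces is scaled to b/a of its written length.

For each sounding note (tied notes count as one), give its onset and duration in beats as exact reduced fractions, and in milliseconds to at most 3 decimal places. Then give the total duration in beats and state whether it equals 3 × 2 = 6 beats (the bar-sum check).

1) 0.0ms=0b +529.412ms=3/2b
2) 529.412ms=3/2b +88.235ms=1/4b
3) 617.647ms=7/4b +88.235ms=1/4b
4) 705.882ms=2b +100.84ms=2/7b
5) 806.723ms=16/7b +100.84ms=2/7b
6) 907.563ms=18/7b +100.84ms=2/7b
7) 1008.403ms=20/7b +100.84ms=2/7b
8) 1109.244ms=22/7b +100.84ms=2/7b
9) 1210.084ms=24/7b +201.681ms=4/7b
10) 1411.765ms=4b +529.412ms=3/2b
11) 1941.176ms=11/2b +88.235ms=1/4b
12) 2029.412ms=23/4b +88.235ms=1/4b
Σ=6b of 6 (170bpm 2/4) — PASS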